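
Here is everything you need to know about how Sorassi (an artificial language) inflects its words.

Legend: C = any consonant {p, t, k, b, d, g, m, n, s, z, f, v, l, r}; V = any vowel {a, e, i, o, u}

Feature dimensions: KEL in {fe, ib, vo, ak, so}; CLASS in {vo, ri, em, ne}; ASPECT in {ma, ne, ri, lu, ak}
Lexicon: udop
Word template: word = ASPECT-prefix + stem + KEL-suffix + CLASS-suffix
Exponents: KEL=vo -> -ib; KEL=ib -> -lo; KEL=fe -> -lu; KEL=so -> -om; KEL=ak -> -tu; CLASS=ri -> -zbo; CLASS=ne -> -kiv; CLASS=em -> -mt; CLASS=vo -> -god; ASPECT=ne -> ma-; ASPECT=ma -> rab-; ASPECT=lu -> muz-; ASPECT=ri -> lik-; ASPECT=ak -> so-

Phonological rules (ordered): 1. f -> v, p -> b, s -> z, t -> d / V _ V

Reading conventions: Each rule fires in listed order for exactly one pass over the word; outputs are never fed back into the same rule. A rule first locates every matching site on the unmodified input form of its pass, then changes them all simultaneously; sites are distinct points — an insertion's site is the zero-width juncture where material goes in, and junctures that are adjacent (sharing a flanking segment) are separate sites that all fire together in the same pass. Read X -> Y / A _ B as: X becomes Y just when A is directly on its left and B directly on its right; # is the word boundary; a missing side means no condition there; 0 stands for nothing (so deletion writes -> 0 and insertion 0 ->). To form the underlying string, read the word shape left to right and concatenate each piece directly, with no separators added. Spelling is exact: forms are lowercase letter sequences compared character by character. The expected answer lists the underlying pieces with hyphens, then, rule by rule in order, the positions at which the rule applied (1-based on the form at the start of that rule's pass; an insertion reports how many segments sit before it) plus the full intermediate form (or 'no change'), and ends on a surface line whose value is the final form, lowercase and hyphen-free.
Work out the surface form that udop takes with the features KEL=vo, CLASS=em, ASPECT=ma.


underlying: rab-udop-ib-mt
1. f -> v, p -> b, s -> z, t -> d / V _ V: fires at position(s) 7: rabudobibmt
surface: rabudobibmt


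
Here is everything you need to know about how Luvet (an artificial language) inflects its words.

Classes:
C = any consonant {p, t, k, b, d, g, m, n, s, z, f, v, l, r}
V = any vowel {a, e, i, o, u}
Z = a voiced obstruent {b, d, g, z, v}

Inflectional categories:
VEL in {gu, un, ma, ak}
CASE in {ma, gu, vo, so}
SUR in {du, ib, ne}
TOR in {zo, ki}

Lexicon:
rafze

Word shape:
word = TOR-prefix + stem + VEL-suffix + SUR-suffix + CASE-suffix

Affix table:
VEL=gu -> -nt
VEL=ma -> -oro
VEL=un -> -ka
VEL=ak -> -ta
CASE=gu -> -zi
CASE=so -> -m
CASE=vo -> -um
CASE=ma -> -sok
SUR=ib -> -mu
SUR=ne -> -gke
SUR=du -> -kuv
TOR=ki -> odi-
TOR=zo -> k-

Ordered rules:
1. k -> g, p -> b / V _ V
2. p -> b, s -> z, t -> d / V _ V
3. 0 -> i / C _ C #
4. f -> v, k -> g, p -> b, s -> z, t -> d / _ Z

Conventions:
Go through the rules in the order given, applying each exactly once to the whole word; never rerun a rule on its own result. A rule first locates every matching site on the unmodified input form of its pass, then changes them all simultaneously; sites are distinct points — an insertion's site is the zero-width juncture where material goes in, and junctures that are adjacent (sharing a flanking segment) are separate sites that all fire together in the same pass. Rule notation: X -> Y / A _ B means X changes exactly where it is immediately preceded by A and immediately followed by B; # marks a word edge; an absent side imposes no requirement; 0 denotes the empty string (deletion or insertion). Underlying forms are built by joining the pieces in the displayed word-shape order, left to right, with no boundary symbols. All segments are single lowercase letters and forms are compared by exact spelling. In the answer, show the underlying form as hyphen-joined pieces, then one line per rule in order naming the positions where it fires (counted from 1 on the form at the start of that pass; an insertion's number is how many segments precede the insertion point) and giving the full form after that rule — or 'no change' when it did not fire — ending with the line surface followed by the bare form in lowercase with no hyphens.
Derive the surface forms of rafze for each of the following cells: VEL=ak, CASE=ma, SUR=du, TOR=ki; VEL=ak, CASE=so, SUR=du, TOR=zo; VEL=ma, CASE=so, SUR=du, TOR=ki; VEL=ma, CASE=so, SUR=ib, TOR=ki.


cell VEL=ak, CASE=ma, SUR=du, TOR=ki:
underlying: odi-rafze-ta-kuv-sok
1. k -> g, p -> b / V _ V: fires at position(s) 11: odirafzetaguvsok
2. p -> b, s -> z, t -> d / V _ V: fires at position(s) 9: odirafzedaguvsok
3. 0 -> i / C _ C #: no change
4. f -> v, k -> g, p -> b, s -> z, t -> d / _ Z: fires at position(s) 6: odiravzedaguvsok
surface: odiravzedaguvsok

cell VEL=ak, CASE=so, SUR=du, TOR=zo:
underlying: k-rafze-ta-kuv-m
1. k -> g, p -> b / V _ V: fires at position(s) 9: krafzetaguvm
2. p -> b, s -> z, t -> d / V _ V: fires at position(s) 7: krafzedaguvm
3. 0 -> i / C _ C #: inserts after position(s) 11: krafzedaguvim
4. f -> v, k -> g, p -> b, s -> z, t -> d / _ Z: fires at position(s) 4: kravzedaguvim
surface: kravzedaguvim

cell VEL=ma, CASE=so, SUR=du, TOR=ki:
underlying: odi-rafze-oro-kuv-m
1. k -> g, p -> b / V _ V: fires at position(s) 12: odirafzeoroguvm
2. p -> b, s -> z, t -> d / V _ V: no change
3. 0 -> i / C _ C #: inserts after position(s) 14: odirafzeoroguvim
4. f -> v, k -> g, p -> b, s -> z, t -> d / _ Z: fires at position(s) 6: odiravzeoroguvim
surface: odiravzeoroguvim

cell VEL=ma, CASE=so, SUR=ib, TOR=ki:
underlying: odi-rafze-oro-mu-m
1. k -> g, p -> b / V _ V: no change
2. p -> b, s -> z, t -> d / V _ V: no change
3. 0 -> i / C _ C #: no change
4. f -> v, k -> g, p -> b, s -> z, t -> d / _ Z: fires at position(s) 6: odiravzeoromum
surface: odiravzeoromum


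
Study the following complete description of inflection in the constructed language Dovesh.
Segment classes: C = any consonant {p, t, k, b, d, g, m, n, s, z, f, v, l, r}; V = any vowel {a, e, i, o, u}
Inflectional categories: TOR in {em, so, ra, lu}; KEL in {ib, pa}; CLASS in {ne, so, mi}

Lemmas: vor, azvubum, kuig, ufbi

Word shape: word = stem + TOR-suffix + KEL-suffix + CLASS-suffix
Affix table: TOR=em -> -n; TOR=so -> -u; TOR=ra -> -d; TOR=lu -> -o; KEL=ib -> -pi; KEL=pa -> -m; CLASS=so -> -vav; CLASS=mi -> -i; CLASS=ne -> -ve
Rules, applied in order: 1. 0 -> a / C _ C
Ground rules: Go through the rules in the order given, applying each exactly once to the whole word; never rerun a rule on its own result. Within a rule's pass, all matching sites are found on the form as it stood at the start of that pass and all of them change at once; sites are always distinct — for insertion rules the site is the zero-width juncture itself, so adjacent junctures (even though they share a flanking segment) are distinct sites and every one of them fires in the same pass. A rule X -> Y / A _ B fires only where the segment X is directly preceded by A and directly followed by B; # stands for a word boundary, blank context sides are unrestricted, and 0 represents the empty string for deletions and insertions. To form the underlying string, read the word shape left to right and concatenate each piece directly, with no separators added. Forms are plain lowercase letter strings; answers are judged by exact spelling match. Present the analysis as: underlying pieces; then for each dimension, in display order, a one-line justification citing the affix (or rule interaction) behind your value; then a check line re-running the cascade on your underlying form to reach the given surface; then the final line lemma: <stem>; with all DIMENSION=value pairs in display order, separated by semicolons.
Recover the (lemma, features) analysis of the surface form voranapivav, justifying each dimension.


underlying: vor-n-pi-vav
TOR=em - signalled by the affix -n
KEL=ib - signalled by the affix -pi
CLASS=so - signalled by the affix -vav
check: vornpivav -> voranapivav
lemma: vor; TOR=em; KEL=ib; CLASS=so


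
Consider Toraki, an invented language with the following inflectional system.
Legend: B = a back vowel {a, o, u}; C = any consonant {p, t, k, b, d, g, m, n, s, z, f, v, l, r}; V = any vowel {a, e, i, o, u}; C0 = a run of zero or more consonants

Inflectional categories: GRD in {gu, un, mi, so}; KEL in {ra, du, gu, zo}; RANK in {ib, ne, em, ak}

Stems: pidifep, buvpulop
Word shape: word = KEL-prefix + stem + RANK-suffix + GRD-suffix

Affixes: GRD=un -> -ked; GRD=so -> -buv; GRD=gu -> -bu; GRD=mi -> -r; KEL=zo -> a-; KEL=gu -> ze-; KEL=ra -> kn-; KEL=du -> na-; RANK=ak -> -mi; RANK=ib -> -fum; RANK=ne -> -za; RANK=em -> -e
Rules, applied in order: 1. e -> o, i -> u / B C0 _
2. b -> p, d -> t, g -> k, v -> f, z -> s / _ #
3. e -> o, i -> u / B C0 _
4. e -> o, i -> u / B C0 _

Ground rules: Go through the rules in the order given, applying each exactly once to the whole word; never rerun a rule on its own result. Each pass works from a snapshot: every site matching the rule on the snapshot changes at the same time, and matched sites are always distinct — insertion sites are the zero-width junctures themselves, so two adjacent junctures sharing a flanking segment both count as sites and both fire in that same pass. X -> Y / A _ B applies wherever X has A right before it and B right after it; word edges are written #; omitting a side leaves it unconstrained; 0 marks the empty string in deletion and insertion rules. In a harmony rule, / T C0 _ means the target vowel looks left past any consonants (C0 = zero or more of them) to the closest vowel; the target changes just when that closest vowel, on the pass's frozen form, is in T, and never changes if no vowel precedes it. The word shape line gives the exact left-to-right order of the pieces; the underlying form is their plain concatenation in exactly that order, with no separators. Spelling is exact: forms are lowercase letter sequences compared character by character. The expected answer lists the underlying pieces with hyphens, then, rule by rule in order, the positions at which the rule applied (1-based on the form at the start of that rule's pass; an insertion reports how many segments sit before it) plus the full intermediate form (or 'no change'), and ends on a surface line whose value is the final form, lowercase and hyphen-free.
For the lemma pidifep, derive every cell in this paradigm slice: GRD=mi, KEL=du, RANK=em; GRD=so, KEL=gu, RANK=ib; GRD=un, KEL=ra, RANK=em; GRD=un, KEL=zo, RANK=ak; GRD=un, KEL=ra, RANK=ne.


cell GRD=mi, KEL=du, RANK=em:
underlying: na-pidifep-e-r
1. e -> o, i -> u / B C0 _: fires at position(s) 4: napudifeper
2. b -> p, d -> t, g -> k, v -> f, z -> s / _ #: no change
3. e -> o, i -> u / B C0 _: fires at position(s) 6: napudufeper
4. e -> o, i -> u / B C0 _: fires at position(s) 8: napudufoper
surface: napudufoper

cell GRD=so, KEL=gu, RANK=ib:
underlying: ze-pidifep-fum-buv
1. e -> o, i -> u / B C0 _: no change
2. b -> p, d -> t, g -> k, v -> f, z -> s / _ #: fires at position(s) 15: zepidifepfumbuf
3. e -> o, i -> u / B C0 _: no change
4. e -> o, i -> u / B C0 _: no change
surface: zepidifepfumbuf

cell GRD=un, KEL=ra, RANK=em:
underlying: kn-pidifep-e-ked
1. e -> o, i -> u / B C0 _: no change
2. b -> p, d -> t, g -> k, v -> f, z -> s / _ #: fires at position(s) 13: knpidifepeket
3. e -> o, i -> u / B C0 _: no change
4. e -> o, i -> u / B C0 _: no change
surface: knpidifepeket

cell GRD=un, KEL=zo, RANK=ak:
underlying: a-pidifep-mi-ked
1. e -> o, i -> u / B C0 _: fires at position(s) 3: apudifepmiked
2. b -> p, d -> t, g -> k, v -> f, z -> s / _ #: fires at position(s) 13: apudifepmiket
3. e -> o, i -> u / B C0 _: fires at position(s) 5: apudufepmiket
4. e -> o, i -> u / B C0 _: fires at position(s) 7: apudufopmiket
surface: apudufopmiket

cell GRD=un, KEL=ra, RANK=ne:
underlying: kn-pidifep-za-ked
1. e -> o, i -> u / B C0 _: fires at position(s) 13: knpidifepzakod
2. b -> p, d -> t, g -> k, v -> f, z -> s / _ #: fires at position(s) 14: knpidifepzakot
3. e -> o, i -> u / B C0 _: no change
4. e -> o, i -> u / B C0 _: no change
surface: knpidifepzakot


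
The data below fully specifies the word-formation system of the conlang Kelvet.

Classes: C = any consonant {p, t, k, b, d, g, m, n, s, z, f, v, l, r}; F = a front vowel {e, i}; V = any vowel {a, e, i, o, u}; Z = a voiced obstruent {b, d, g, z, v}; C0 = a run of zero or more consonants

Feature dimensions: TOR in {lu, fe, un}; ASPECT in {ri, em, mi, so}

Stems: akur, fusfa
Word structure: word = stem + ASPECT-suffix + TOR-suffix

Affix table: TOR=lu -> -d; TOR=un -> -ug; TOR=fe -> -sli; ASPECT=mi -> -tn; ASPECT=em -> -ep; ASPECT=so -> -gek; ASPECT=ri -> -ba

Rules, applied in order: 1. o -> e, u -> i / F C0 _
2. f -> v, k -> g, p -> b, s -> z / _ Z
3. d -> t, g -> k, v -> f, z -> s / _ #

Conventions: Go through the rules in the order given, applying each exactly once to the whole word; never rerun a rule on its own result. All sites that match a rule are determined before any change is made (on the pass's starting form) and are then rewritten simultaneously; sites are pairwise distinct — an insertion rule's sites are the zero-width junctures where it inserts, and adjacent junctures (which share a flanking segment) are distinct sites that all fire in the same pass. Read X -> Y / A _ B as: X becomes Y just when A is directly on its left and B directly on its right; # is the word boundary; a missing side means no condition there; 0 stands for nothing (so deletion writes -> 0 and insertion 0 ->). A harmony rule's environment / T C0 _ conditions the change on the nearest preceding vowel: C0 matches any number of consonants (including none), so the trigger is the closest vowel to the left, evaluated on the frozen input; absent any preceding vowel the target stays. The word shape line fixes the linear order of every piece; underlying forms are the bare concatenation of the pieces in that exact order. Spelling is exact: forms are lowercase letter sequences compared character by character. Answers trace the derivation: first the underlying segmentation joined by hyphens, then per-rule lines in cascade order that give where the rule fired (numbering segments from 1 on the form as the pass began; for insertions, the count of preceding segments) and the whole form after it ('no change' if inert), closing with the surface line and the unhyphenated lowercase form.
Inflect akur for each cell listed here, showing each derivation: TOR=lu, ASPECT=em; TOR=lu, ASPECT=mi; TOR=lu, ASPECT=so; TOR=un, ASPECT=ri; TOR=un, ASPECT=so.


cell TOR=lu, ASPECT=em:
underlying: akur-ep-d
1. o -> e, u -> i / F C0 _: no change
2. f -> v, k -> g, p -> b, s -> z / _ Z: fires at position(s) 6: akurebd
3. d -> t, g -> k, v -> f, z -> s / _ #: fires at position(s) 7: akurebt
surface: akurebt

cell TOR=lu, ASPECT=mi:
underlying: akur-tn-d
1. o -> e, u -> i / F C0 _: no change
2. f -> v, k -> g, p -> b, s -> z / _ Z: no change
3. d -> t, g -> k, v -> f, z -> s / _ #: fires at position(s) 7: akurtnt
surface: akurtnt

cell TOR=lu, ASPECT=so:
underlying: akur-gek-d
1. o -> e, u -> i / F C0 _: no change
2. f -> v, k -> g, p -> b, s -> z / _ Z: fires at position(s) 7: akurgegd
3. d -> t, g -> k, v -> f, z -> s / _ #: fires at position(s) 8: akurgegt
surface: akurgegt

cell TOR=un, ASPECT=ri:
underlying: akur-ba-ug
1. o -> e, u -> i / F C0 _: no change
2. f -> v, k -> g, p -> b, s -> z / _ Z: no change
3. d -> t, g -> k, v -> f, z -> s / _ #: fires at position(s) 8: akurbauk
surface: akurbauk

cell TOR=un, ASPECT=so:
underlying: akur-gek-ug
1. o -> e, u -> i / F C0 _: fires at position(s) 8: akurgekig
2. f -> v, k -> g, p -> b, s -> z / _ Z: no change
3. d -> t, g -> k, v -> f, z -> s / _ #: fires at position(s) 9: akurgekik
surface: akurgekik


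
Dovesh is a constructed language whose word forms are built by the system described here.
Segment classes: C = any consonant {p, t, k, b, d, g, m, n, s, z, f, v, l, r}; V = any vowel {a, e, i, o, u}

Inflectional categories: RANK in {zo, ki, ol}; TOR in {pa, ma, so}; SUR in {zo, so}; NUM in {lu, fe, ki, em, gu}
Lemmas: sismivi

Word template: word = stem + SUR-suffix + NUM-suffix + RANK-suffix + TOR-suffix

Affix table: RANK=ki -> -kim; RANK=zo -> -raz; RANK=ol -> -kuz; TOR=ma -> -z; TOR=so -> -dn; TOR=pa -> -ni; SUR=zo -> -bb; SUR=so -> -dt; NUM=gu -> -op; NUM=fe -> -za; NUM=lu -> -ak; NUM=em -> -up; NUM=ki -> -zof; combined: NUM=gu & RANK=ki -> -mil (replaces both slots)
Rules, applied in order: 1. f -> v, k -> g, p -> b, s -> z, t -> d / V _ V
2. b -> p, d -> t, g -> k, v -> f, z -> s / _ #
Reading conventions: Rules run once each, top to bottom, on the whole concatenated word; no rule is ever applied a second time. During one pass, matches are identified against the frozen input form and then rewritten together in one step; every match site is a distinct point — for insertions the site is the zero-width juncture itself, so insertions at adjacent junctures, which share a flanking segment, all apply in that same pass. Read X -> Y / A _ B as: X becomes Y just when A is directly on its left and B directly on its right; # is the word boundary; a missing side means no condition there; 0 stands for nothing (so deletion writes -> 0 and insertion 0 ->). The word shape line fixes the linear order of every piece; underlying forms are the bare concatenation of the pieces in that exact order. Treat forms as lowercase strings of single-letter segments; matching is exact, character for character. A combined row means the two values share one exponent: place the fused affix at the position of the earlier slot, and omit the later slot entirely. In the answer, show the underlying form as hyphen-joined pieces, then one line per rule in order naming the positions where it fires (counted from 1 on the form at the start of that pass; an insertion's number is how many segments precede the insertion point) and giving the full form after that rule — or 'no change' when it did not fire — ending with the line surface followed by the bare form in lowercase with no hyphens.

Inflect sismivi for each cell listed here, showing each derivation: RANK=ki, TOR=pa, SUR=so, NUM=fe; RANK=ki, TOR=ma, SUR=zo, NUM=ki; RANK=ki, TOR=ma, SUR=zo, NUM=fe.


cell RANK=ki, TOR=pa, SUR=so, NUM=fe:
underlying: sismivi-dt-za-kim-ni
1. f -> v, k -> g, p -> b, s -> z, t -> d / V _ V: fires at position(s) 12: sismividtzagimni
2. b -> p, d -> t, g -> k, v -> f, z -> s / _ #: no change
surface: sismividtzagimni

cell RANK=ki, TOR=ma, SUR=zo, NUM=ki:
underlying: sismivi-bb-zof-kim-z
1. f -> v, k -> g, p -> b, s -> z, t -> d / V _ V: no change
2. b -> p, d -> t, g -> k, v -> f, z -> s / _ #: fires at position(s) 16: sismivibbzofkims
surface: sismivibbzofkims

cell RANK=ki, TOR=ma, SUR=zo, NUM=fe:
underlying: sismivi-bb-za-kim-z
1. f -> v, k -> g, p -> b, s -> z, t -> d / V _ V: fires at position(s) 12: sismivibbzagimz
2. b -> p, d -> t, g -> k, v -> f, z -> s / _ #: fires at position(s) 15: sismivibbzagims
surface: sismivibbzagims


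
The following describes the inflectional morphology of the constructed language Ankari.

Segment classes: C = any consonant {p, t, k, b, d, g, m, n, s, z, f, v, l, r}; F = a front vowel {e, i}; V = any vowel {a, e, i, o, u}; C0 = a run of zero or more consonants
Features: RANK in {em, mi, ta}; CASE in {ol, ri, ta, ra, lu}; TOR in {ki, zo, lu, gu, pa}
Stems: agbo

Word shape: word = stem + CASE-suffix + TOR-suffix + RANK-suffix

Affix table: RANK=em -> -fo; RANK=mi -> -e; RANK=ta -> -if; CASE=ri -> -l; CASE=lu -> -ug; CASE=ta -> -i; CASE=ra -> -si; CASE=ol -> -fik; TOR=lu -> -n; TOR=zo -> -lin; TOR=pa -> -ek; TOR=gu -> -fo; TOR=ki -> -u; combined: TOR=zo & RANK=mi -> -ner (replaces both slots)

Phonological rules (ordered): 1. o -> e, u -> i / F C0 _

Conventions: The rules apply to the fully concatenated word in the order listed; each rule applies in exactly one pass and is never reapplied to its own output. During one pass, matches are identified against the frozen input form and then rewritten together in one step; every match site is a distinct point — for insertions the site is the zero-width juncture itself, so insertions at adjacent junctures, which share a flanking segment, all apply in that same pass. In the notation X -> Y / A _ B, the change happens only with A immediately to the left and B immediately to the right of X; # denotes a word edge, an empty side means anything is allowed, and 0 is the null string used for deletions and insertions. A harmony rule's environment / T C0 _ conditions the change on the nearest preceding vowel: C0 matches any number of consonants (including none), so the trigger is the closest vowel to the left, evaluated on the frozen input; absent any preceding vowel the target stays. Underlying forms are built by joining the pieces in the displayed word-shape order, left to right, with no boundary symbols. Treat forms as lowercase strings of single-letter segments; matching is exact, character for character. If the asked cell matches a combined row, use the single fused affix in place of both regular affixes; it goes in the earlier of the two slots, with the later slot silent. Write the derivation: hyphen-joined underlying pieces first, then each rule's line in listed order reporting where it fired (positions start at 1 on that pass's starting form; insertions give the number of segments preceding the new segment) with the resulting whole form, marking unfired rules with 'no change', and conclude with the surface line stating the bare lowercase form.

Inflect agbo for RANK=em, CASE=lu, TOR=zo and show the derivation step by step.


underlying: agbo-ug-lin-fo
1. o -> e, u -> i / F C0 _: fires at position(s) 11: agbouglinfe
surface: agbouglinfe


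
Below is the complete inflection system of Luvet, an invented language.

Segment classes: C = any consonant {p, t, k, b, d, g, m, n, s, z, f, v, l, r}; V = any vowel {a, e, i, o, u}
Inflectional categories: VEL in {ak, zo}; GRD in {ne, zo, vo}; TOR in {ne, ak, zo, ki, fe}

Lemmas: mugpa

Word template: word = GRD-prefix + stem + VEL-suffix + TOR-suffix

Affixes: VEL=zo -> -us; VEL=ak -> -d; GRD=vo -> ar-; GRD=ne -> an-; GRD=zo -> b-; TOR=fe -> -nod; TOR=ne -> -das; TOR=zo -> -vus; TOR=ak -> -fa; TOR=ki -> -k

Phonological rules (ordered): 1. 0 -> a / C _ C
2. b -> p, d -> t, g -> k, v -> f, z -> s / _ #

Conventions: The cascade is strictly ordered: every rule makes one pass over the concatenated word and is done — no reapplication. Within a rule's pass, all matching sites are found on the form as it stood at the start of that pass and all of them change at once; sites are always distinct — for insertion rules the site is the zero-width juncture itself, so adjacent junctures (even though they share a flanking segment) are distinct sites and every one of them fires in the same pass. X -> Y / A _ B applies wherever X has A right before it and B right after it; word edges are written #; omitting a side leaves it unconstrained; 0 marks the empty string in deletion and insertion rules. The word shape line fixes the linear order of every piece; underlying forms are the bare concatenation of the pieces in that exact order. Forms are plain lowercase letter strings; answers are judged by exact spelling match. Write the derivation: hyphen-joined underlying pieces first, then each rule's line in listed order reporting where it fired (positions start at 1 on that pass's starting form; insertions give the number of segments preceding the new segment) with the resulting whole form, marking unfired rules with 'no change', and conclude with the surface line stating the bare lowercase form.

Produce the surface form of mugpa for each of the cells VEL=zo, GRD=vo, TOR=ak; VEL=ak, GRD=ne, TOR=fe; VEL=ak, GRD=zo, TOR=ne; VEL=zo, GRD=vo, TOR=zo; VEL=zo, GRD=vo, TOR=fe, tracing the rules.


cell VEL=zo, GRD=vo, TOR=ak:
underlying: ar-mugpa-us-fa
1. 0 -> a / C _ C: inserts after position(s) 2, 5, 9: aramugapausafa
2. b -> p, d -> t, g -> k, v -> f, z -> s / _ #: no change
surface: aramugapausafa

cell VEL=ak, GRD=ne, TOR=fe:
underlying: an-mugpa-d-nod
1. 0 -> a / C _ C: inserts after position(s) 2, 5, 8: anamugapadanod
2. b -> p, d -> t, g -> k, v -> f, z -> s / _ #: fires at position(s) 14: anamugapadanot
surface: anamugapadanot

cell VEL=ak, GRD=zo, TOR=ne:
underlying: b-mugpa-d-das
1. 0 -> a / C _ C: inserts after position(s) 1, 4, 7: bamugapadadas
2. b -> p, d -> t, g -> k, v -> f, z -> s / _ #: no change
surface: bamugapadadas

cell VEL=zo, GRD=vo, TOR=zo:
underlying: ar-mugpa-us-vus
1. 0 -> a / C _ C: inserts after position(s) 2, 5, 9: aramugapausavus
2. b -> p, d -> t, g -> k, v -> f, z -> s / _ #: no change
surface: aramugapausavus

cell VEL=zo, GRD=vo, TOR=fe:
underlying: ar-mugpa-us-nod
1. 0 -> a / C _ C: inserts after position(s) 2, 5, 9: aramugapausanod
2. b -> p, d -> t, g -> k, v -> f, z -> s / _ #: fires at position(s) 15: aramugapausanot
surface: aramugapausanot


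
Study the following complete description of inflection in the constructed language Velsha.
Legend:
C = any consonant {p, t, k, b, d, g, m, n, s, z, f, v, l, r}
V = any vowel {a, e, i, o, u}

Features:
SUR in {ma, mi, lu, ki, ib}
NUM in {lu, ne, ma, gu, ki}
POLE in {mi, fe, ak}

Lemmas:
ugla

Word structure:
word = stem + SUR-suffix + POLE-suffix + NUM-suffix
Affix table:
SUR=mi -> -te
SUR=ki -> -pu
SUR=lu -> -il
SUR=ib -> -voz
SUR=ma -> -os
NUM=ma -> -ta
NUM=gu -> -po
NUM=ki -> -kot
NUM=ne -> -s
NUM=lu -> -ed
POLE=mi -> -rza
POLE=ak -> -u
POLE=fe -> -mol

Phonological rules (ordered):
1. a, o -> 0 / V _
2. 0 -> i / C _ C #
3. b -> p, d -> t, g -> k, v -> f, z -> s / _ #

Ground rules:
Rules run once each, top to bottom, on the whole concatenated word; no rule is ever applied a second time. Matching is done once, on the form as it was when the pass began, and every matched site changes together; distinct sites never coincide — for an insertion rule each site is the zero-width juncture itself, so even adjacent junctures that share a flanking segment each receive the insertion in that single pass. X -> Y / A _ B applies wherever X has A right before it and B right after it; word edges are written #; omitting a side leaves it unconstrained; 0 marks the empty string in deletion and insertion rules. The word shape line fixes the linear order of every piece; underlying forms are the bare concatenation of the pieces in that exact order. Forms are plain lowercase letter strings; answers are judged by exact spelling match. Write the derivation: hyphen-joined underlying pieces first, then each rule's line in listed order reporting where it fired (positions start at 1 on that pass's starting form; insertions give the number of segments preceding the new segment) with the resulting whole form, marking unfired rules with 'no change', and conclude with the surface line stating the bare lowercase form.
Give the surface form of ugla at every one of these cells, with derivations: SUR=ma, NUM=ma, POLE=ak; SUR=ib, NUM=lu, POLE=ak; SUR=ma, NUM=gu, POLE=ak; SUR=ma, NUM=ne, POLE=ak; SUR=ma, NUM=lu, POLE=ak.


cell SUR=ma, NUM=ma, POLE=ak:
underlying: ugla-os-u-ta
1. a, o -> 0 / V _: fires at position(s) 5: uglasuta
2. 0 -> i / C _ C #: no change
3. b -> p, d -> t, g -> k, v -> f, z -> s / _ #: no change
surface: uglasuta

cell SUR=ib, NUM=lu, POLE=ak:
underlying: ugla-voz-u-ed
1. a, o -> 0 / V _: no change
2. 0 -> i / C _ C #: no change
3. b -> p, d -> t, g -> k, v -> f, z -> s / _ #: fires at position(s) 10: uglavozuet
surface: uglavozuet

cell SUR=ma, NUM=gu, POLE=ak:
underlying: ugla-os-u-po
1. a, o -> 0 / V _: fires at position(s) 5: uglasupo
2. 0 -> i / C _ C #: no change
3. b -> p, d -> t, g -> k, v -> f, z -> s / _ #: no change
surface: uglasupo

cell SUR=ma, NUM=ne, POLE=ak:
underlying: ugla-os-u-s
1. a, o -> 0 / V _: fires at position(s) 5: uglasus
2. 0 -> i / C _ C #: no change
3. b -> p, d -> t, g -> k, v -> f, z -> s / _ #: no change
surface: uglasus

cell SUR=ma, NUM=lu, POLE=ak:
underlying: ugla-os-u-ed
1. a, o -> 0 / V _: fires at position(s) 5: uglasued
2. 0 -> i / C _ C #: no change
3. b -> p, d -> t, g -> k, v -> f, z -> s / _ #: fires at position(s) 8: uglasuet
surface: uglasuet


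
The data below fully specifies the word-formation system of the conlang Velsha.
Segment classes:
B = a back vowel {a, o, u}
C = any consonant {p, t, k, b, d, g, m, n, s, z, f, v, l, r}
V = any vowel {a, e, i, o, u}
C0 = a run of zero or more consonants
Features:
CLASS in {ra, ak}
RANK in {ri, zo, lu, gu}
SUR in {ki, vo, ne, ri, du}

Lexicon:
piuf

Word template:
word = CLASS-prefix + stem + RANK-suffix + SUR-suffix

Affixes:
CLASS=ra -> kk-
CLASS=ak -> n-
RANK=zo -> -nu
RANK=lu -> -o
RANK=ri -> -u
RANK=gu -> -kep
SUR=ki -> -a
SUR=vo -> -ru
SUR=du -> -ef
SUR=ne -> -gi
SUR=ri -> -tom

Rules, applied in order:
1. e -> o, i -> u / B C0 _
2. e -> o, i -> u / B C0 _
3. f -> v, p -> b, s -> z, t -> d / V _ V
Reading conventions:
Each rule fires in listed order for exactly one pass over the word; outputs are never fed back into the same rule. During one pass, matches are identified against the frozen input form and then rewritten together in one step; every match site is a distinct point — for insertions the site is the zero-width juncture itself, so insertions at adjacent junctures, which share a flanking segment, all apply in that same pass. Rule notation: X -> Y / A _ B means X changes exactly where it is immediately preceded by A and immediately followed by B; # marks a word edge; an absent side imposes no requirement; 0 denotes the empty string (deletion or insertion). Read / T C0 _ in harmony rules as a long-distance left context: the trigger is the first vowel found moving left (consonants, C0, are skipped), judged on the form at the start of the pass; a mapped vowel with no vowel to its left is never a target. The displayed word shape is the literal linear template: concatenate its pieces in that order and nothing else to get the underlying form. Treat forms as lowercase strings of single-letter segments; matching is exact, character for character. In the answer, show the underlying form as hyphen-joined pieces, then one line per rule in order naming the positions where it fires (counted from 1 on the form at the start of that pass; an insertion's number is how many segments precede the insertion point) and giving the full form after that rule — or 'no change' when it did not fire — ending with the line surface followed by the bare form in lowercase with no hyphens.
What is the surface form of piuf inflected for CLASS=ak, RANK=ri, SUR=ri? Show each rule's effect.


underlying: n-piuf-u-tom
1. e -> o, i -> u / B C0 _: no change
2. e -> o, i -> u / B C0 _: no change
3. f -> v, p -> b, s -> z, t -> d / V _ V: fires at position(s) 5, 7: npiuvudom
surface: npiuvudom


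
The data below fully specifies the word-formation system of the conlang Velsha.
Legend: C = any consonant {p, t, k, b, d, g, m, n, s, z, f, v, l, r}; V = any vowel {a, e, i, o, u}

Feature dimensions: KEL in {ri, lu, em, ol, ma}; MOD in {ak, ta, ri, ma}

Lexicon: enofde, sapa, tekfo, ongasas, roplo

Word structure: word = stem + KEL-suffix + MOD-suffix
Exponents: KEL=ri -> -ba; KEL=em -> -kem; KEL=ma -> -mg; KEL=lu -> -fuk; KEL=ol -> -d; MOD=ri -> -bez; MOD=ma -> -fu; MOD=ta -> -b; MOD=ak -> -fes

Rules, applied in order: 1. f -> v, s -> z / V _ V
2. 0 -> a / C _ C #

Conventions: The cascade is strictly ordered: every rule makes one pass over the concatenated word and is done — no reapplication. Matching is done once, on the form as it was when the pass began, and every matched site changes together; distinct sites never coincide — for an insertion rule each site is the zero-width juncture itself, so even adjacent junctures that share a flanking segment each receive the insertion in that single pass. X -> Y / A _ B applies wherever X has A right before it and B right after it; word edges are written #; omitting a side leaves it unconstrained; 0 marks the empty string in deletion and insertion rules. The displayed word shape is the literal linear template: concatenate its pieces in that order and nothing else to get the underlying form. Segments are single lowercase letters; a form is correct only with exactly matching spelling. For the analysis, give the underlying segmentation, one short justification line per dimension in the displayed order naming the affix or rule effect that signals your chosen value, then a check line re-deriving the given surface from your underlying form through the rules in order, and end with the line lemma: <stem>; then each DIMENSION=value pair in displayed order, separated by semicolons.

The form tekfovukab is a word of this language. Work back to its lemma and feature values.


underlying: tekfo-fuk-b
KEL=lu - signalled by the affix -fuk
MOD=ta - signalled by the affix -b
check: tekfofukb -> tekfovukb -> tekfovukab
lemma: tekfo; KEL=lu; MOD=ta


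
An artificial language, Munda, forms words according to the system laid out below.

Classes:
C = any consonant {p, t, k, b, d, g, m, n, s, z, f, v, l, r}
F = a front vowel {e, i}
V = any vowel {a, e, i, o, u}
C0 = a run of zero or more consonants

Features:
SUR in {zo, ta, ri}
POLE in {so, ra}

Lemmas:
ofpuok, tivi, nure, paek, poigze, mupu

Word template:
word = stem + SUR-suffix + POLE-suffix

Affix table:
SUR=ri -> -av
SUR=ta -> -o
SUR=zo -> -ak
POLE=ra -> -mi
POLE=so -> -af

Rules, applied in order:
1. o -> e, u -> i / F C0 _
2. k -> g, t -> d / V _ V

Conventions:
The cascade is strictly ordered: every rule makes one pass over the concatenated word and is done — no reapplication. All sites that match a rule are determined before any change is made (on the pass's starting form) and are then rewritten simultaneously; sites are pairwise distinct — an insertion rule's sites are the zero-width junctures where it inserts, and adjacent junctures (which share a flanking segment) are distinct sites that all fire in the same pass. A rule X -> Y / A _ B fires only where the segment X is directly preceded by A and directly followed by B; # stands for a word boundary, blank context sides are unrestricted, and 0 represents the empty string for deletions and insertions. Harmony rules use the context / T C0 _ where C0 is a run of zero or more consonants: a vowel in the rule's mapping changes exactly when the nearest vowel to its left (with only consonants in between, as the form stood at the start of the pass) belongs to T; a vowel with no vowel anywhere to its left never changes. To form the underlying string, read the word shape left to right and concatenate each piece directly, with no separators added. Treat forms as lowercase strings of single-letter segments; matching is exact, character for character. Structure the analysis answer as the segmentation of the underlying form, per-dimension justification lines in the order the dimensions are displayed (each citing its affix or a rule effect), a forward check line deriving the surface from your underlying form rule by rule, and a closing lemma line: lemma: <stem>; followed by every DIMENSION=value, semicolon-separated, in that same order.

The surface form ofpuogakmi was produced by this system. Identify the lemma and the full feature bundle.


underlying: ofpuok-ak-mi
SUR=zo - signalled by the affix -ak
POLE=ra - signalled by the affix -mi
check: ofpuokakmi -> ofpuokakmi -> ofpuogakmi
lemma: ofpuok; SUR=zo; POLE=ra


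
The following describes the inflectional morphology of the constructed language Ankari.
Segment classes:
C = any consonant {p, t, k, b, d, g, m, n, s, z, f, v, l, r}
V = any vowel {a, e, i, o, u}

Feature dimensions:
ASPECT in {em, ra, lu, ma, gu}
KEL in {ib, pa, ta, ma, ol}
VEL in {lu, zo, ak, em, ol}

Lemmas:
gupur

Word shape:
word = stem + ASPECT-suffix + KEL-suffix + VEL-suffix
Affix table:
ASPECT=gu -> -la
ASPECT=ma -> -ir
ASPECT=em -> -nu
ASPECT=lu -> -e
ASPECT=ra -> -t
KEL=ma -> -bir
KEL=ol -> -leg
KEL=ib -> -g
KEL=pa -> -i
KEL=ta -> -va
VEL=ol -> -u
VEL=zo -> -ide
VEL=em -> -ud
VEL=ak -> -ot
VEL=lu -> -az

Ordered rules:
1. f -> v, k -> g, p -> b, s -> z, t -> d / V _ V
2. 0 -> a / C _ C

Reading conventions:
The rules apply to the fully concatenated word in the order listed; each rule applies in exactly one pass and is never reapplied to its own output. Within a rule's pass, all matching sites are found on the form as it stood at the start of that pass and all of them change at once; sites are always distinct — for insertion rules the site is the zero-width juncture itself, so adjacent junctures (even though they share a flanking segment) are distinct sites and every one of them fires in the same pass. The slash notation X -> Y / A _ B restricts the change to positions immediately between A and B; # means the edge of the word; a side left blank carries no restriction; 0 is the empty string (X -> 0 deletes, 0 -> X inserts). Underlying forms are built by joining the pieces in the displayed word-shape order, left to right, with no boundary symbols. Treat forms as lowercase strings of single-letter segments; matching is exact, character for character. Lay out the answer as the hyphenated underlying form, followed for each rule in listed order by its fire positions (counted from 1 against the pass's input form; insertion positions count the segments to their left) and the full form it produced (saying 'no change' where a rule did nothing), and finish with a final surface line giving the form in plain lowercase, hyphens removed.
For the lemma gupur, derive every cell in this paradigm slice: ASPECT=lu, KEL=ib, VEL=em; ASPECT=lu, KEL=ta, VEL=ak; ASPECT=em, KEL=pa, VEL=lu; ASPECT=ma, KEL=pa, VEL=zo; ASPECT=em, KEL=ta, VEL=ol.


cell ASPECT=lu, KEL=ib, VEL=em:
underlying: gupur-e-g-ud
1. f -> v, k -> g, p -> b, s -> z, t -> d / V _ V: fires at position(s) 3: guburegud
2. 0 -> a / C _ C: no change
surface: guburegud

cell ASPECT=lu, KEL=ta, VEL=ak:
underlying: gupur-e-va-ot
1. f -> v, k -> g, p -> b, s -> z, t -> d / V _ V: fires at position(s) 3: guburevaot
2. 0 -> a / C _ C: no change
surface: guburevaot

cell ASPECT=em, KEL=pa, VEL=lu:
underlying: gupur-nu-i-az
1. f -> v, k -> g, p -> b, s -> z, t -> d / V _ V: fires at position(s) 3: guburnuiaz
2. 0 -> a / C _ C: inserts after position(s) 5: guburanuiaz
surface: guburanuiaz

cell ASPECT=ma, KEL=pa, VEL=zo:
underlying: gupur-ir-i-ide
1. f -> v, k -> g, p -> b, s -> z, t -> d / V _ V: fires at position(s) 3: gubuririide
2. 0 -> a / C _ C: no change
surface: gubuririide

cell ASPECT=em, KEL=ta, VEL=ol:
underlying: gupur-nu-va-u
1. f -> v, k -> g, p -> b, s -> z, t -> d / V _ V: fires at position(s) 3: guburnuvau
2. 0 -> a / C _ C: inserts after position(s) 5: guburanuvau
surface: guburanuvau


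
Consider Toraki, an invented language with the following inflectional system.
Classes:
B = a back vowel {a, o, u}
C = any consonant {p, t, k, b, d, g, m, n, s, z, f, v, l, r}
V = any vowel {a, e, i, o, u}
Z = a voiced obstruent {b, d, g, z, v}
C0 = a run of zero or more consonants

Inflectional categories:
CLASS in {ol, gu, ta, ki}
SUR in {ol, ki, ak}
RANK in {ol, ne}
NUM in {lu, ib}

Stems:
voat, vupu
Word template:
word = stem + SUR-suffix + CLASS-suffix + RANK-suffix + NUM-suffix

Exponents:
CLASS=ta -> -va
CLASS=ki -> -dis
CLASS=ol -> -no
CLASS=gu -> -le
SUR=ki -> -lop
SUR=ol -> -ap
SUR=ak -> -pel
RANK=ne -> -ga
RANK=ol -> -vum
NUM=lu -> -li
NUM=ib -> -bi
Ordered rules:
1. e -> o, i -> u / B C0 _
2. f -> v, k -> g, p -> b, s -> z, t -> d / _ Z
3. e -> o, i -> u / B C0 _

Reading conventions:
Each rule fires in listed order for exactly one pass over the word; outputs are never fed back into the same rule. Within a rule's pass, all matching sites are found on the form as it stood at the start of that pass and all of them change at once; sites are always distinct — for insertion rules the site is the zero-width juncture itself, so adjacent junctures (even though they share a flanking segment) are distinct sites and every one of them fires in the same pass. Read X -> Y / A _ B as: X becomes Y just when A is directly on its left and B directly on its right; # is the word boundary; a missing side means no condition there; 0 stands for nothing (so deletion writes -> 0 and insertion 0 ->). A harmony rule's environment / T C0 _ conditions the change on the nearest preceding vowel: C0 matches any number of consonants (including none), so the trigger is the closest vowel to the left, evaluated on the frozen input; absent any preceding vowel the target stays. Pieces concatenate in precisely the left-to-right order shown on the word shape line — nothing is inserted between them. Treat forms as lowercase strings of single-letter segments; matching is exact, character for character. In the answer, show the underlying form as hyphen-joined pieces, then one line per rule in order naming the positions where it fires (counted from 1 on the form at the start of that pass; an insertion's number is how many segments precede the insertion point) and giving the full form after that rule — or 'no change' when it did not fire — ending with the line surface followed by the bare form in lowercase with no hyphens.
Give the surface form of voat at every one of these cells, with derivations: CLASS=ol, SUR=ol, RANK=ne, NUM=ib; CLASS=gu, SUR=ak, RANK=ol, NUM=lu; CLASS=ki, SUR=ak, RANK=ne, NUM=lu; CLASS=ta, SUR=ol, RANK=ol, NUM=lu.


cell CLASS=ol, SUR=ol, RANK=ne, NUM=ib:
underlying: voat-ap-no-ga-bi
1. e -> o, i -> u / B C0 _: fires at position(s) 12: voatapnogabu
2. f -> v, k -> g, p -> b, s -> z, t -> d / _ Z: no change
3. e -> o, i -> u / B C0 _: no change
surface: voatapnogabu

cell CLASS=gu, SUR=ak, RANK=ol, NUM=lu:
underlying: voat-pel-le-vum-li
1. e -> o, i -> u / B C0 _: fires at position(s) 6, 14: voatpollevumlu
2. f -> v, k -> g, p -> b, s -> z, t -> d / _ Z: no change
3. e -> o, i -> u / B C0 _: fires at position(s) 9: voatpollovumlu
surface: voatpollovumlu

cell CLASS=ki, SUR=ak, RANK=ne, NUM=lu:
underlying: voat-pel-dis-ga-li
1. e -> o, i -> u / B C0 _: fires at position(s) 6, 14: voatpoldisgalu
2. f -> v, k -> g, p -> b, s -> z, t -> d / _ Z: fires at position(s) 10: voatpoldizgalu
3. e -> o, i -> u / B C0 _: fires at position(s) 9: voatpolduzgalu
surface: voatpolduzgalu

cell CLASS=ta, SUR=ol, RANK=ol, NUM=lu:
underlying: voat-ap-va-vum-li
1. e -> o, i -> u / B C0 _: fires at position(s) 13: voatapvavumlu
2. f -> v, k -> g, p -> b, s -> z, t -> d / _ Z: fires at position(s) 6: voatabvavumlu
3. e -> o, i -> u / B C0 _: no change
surface: voatabvavumlu
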